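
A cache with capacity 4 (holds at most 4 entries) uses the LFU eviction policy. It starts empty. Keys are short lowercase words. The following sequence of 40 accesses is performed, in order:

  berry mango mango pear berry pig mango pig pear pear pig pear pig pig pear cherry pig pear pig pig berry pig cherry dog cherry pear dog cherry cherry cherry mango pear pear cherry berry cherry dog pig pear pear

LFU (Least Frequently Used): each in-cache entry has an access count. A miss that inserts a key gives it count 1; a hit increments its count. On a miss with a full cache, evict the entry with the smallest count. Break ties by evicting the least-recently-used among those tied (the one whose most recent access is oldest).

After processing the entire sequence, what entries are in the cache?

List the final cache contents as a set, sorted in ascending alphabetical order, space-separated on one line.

LFU simulation (capacity=4):
  1. access berry: MISS. Cache: [berry(c=1)]
  2. access mango: MISS. Cache: [berry(c=1) mango(c=1)]
  3. access mango: HIT, count now 2. Cache: [berry(c=1) mango(c=2)]
  4. access pear: MISS. Cache: [berry(c=1) pear(c=1) mango(c=2)]
  5. access berry: HIT, count now 2. Cache: [pear(c=1) mango(c=2) berry(c=2)]
  6. access pig: MISS. Cache: [pear(c=1) pig(c=1) mango(c=2) berry(c=2)]
  7. access mango: HIT, count now 3. Cache: [pear(c=1) pig(c=1) berry(c=2) mango(c=3)]
  8. access pig: HIT, count now 2. Cache: [pear(c=1) berry(c=2) pig(c=2) mango(c=3)]
  9. access pear: HIT, count now 2. Cache: [berry(c=2) pig(c=2) pear(c=2) mango(c=3)]
  10. access pear: HIT, count now 3. Cache: [berry(c=2) pig(c=2) mango(c=3) pear(c=3)]
  11. access pig: HIT, count now 3. Cache: [berry(c=2) mango(c=3) pear(c=3) pig(c=3)]
  12. access pear: HIT, count now 4. Cache: [berry(c=2) mango(c=3) pig(c=3) pear(c=4)]
  13. access pig: HIT, count now 4. Cache: [berry(c=2) mango(c=3) pear(c=4) pig(c=4)]
  14. access pig: HIT, count now 5. Cache: [berry(c=2) mango(c=3) pear(c=4) pig(c=5)]
  15. access pear: HIT, count now 5. Cache: [berry(c=2) mango(c=3) pig(c=5) pear(c=5)]
  16. access cherry: MISS, evict berry(c=2). Cache: [cherry(c=1) mango(c=3) pig(c=5) pear(c=5)]
  17. access pig: HIT, count now 6. Cache: [cherry(c=1) mango(c=3) pear(c=5) pig(c=6)]
  18. access pear: HIT, count now 6. Cache: [cherry(c=1) mango(c=3) pig(c=6) pear(c=6)]
  19. access pig: HIT, count now 7. Cache: [cherry(c=1) mango(c=3) pear(c=6) pig(c=7)]
  20. access pig: HIT, count now 8. Cache: [cherry(c=1) mango(c=3) pear(c=6) pig(c=8)]
  21. access berry: MISS, evict cherry(c=1). Cache: [berry(c=1) mango(c=3) pear(c=6) pig(c=8)]
  22. access pig: HIT, count now 9. Cache: [berry(c=1) mango(c=3) pear(c=6) pig(c=9)]
  23. access cherry: MISS, evict berry(c=1). Cache: [cherry(c=1) mango(c=3) pear(c=6) pig(c=9)]
  24. access dog: MISS, evict cherry(c=1). Cache: [dog(c=1) mango(c=3) pear(c=6) pig(c=9)]
  25. access cherry: MISS, evict dog(c=1). Cache: [cherry(c=1) mango(c=3) pear(c=6) pig(c=9)]
  26. access pear: HIT, count now 7. Cache: [cherry(c=1) mango(c=3) pear(c=7) pig(c=9)]
  27. access dog: MISS, evict cherry(c=1). Cache: [dog(c=1) mango(c=3) pear(c=7) pig(c=9)]
  28. access cherry: MISS, evict dog(c=1). Cache: [cherry(c=1) mango(c=3) pear(c=7) pig(c=9)]
  29. access cherry: HIT, count now 2. Cache: [cherry(c=2) mango(c=3) pear(c=7) pig(c=9)]
  30. access cherry: HIT, count now 3. Cache: [mango(c=3) cherry(c=3) pear(c=7) pig(c=9)]
  31. access mango: HIT, count now 4. Cache: [cherry(c=3) mango(c=4) pear(c=7) pig(c=9)]
  32. access pear: HIT, count now 8. Cache: [cherry(c=3) mango(c=4) pear(c=8) pig(c=9)]
  33. access pear: HIT, count now 9. Cache: [cherry(c=3) mango(c=4) pig(c=9) pear(c=9)]
  34. access cherry: HIT, count now 4. Cache: [mango(c=4) cherry(c=4) pig(c=9) pear(c=9)]
  35. access berry: MISS, evict mango(c=4). Cache: [berry(c=1) cherry(c=4) pig(c=9) pear(c=9)]
  36. access cherry: HIT, count now 5. Cache: [berry(c=1) cherry(c=5) pig(c=9) pear(c=9)]
  37. access dog: MISS, evict berry(c=1). Cache: [dog(c=1) cherry(c=5) pig(c=9) pear(c=9)]
  38. access pig: HIT, count now 10. Cache: [dog(c=1) cherry(c=5) pear(c=9) pig(c=10)]
  39. access pear: HIT, count now 10. Cache: [dog(c=1) cherry(c=5) pig(c=10) pear(c=10)]
  40. access pear: HIT, count now 11. Cache: [dog(c=1) cherry(c=5) pig(c=10) pear(c=11)]
Total: 27 hits, 13 misses, 9 evictions

Answer: cherry dog pear pig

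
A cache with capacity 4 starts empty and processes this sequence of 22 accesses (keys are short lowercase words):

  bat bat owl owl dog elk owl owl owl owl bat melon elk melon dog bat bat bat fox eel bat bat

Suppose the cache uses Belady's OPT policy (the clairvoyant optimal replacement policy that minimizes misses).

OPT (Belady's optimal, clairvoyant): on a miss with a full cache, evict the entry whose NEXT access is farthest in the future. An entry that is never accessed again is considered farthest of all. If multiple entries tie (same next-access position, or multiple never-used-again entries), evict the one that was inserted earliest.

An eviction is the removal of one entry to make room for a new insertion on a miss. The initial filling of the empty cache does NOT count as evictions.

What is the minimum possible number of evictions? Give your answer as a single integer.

OPT (Belady) simulation (capacity=4):
  1. access bat: MISS. Cache: [bat]
  2. access bat: HIT. Next use of bat: step 11. Cache: [bat]
  3. access owl: MISS. Cache: [bat owl]
  4. access owl: HIT. Next use of owl: step 7. Cache: [bat owl]
  5. access dog: MISS. Cache: [bat owl dog]
  6. access elk: MISS. Cache: [bat owl dog elk]
  7. access owl: HIT. Next use of owl: step 8. Cache: [bat owl dog elk]
  8. access owl: HIT. Next use of owl: step 9. Cache: [bat owl dog elk]
  9. access owl: HIT. Next use of owl: step 10. Cache: [bat owl dog elk]
  10. access owl: HIT. Next use of owl: never. Cache: [bat owl dog elk]
  11. access bat: HIT. Next use of bat: step 16. Cache: [bat owl dog elk]
  12. access melon: MISS, evict owl (next use: never). Cache: [bat dog elk melon]
  13. access elk: HIT. Next use of elk: never. Cache: [bat dog elk melon]
  14. access melon: HIT. Next use of melon: never. Cache: [bat dog elk melon]
  15. access dog: HIT. Next use of dog: never. Cache: [bat dog elk melon]
  16. access bat: HIT. Next use of bat: step 17. Cache: [bat dog elk melon]
  17. access bat: HIT. Next use of bat: step 18. Cache: [bat dog elk melon]
  18. access bat: HIT. Next use of bat: step 21. Cache: [bat dog elk melon]
  19. access fox: MISS, evict dog (next use: never). Cache: [bat elk melon fox]
  20. access eel: MISS, evict elk (next use: never). Cache: [bat melon fox eel]
  21. access bat: HIT. Next use of bat: step 22. Cache: [bat melon fox eel]
  22. access bat: HIT. Next use of bat: never. Cache: [bat melon fox eel]
Total: 15 hits, 7 misses, 3 evictions

Answer: 3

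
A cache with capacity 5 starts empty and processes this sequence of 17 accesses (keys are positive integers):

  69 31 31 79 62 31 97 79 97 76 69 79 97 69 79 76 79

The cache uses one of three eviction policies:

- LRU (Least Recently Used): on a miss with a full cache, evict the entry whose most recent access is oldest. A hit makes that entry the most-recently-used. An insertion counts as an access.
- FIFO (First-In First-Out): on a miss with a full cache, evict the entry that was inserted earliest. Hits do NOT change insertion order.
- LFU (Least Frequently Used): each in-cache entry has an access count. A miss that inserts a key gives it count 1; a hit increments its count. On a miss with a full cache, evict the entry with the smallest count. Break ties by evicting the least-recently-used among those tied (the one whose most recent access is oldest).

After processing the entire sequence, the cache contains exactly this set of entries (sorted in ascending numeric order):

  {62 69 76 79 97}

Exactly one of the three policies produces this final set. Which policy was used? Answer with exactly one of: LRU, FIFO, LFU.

Simulating under each policy and comparing final sets:
  LRU: final set = {31 69 76 79 97} -> differs
  FIFO: final set = {62 69 76 79 97} -> MATCHES target
  LFU: final set = {31 69 76 79 97} -> differs
Only FIFO produces the target set.

Answer: FIFO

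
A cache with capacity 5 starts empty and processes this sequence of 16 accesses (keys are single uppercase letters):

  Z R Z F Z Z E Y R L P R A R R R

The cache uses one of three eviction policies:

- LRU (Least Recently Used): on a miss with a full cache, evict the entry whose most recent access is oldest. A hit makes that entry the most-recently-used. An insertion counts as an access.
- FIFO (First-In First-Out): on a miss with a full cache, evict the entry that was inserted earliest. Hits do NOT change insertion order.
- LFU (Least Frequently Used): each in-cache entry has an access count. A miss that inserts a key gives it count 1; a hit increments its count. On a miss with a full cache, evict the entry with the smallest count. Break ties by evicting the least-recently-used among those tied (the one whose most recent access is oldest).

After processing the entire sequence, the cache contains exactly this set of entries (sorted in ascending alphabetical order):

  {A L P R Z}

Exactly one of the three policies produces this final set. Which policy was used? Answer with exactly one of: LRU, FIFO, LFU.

Simulating under each policy and comparing final sets:
  LRU: final set = {A L P R Y} -> differs
  FIFO: final set = {A L P R Y} -> differs
  LFU: final set = {A L P R Z} -> MATCHES target
Only LFU produces the target set.

Answer: LFU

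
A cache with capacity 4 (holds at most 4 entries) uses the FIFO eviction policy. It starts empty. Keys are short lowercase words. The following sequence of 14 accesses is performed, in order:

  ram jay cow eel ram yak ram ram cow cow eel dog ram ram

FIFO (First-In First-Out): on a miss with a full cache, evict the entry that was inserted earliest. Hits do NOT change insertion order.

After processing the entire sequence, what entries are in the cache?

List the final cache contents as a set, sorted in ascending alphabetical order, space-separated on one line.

Answer: dog eel ram yak

Derivation:
FIFO simulation (capacity=4):
  1. access ram: MISS. Cache (old->new): [ram]
  2. access jay: MISS. Cache (old->new): [ram jay]
  3. access cow: MISS. Cache (old->new): [ram jay cow]
  4. access eel: MISS. Cache (old->new): [ram jay cow eel]
  5. access ram: HIT. Cache (old->new): [ram jay cow eel]
  6. access yak: MISS, evict ram. Cache (old->new): [jay cow eel yak]
  7. access ram: MISS, evict jay. Cache (old->new): [cow eel yak ram]
  8. access ram: HIT. Cache (old->new): [cow eel yak ram]
  9. access cow: HIT. Cache (old->new): [cow eel yak ram]
  10. access cow: HIT. Cache (old->new): [cow eel yak ram]
  11. access eel: HIT. Cache (old->new): [cow eel yak ram]
  12. access dog: MISS, evict cow. Cache (old->new): [eel yak ram dog]
  13. access ram: HIT. Cache (old->new): [eel yak ram dog]
  14. access ram: HIT. Cache (old->new): [eel yak ram dog]
Total: 7 hits, 7 misses, 3 evictions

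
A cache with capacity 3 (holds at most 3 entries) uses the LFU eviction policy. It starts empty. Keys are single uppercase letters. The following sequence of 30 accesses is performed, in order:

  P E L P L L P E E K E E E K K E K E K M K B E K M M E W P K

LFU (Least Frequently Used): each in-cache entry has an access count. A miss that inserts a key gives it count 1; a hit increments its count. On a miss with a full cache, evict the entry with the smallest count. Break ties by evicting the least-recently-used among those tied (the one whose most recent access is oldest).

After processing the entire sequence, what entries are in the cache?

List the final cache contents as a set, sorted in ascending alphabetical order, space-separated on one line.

Answer: E K P

Derivation:
LFU simulation (capacity=3):
  1. access P: MISS. Cache: [P(c=1)]
  2. access E: MISS. Cache: [P(c=1) E(c=1)]
  3. access L: MISS. Cache: [P(c=1) E(c=1) L(c=1)]
  4. access P: HIT, count now 2. Cache: [E(c=1) L(c=1) P(c=2)]
  5. access L: HIT, count now 2. Cache: [E(c=1) P(c=2) L(c=2)]
  6. access L: HIT, count now 3. Cache: [E(c=1) P(c=2) L(c=3)]
  7. access P: HIT, count now 3. Cache: [E(c=1) L(c=3) P(c=3)]
  8. access E: HIT, count now 2. Cache: [E(c=2) L(c=3) P(c=3)]
  9. access E: HIT, count now 3. Cache: [L(c=3) P(c=3) E(c=3)]
  10. access K: MISS, evict L(c=3). Cache: [K(c=1) P(c=3) E(c=3)]
  11. access E: HIT, count now 4. Cache: [K(c=1) P(c=3) E(c=4)]
  12. access E: HIT, count now 5. Cache: [K(c=1) P(c=3) E(c=5)]
  13. access E: HIT, count now 6. Cache: [K(c=1) P(c=3) E(c=6)]
  14. access K: HIT, count now 2. Cache: [K(c=2) P(c=3) E(c=6)]
  15. access K: HIT, count now 3. Cache: [P(c=3) K(c=3) E(c=6)]
  16. access E: HIT, count now 7. Cache: [P(c=3) K(c=3) E(c=7)]
  17. access K: HIT, count now 4. Cache: [P(c=3) K(c=4) E(c=7)]
  18. access E: HIT, count now 8. Cache: [P(c=3) K(c=4) E(c=8)]
  19. access K: HIT, count now 5. Cache: [P(c=3) K(c=5) E(c=8)]
  20. access M: MISS, evict P(c=3). Cache: [M(c=1) K(c=5) E(c=8)]
  21. access K: HIT, count now 6. Cache: [M(c=1) K(c=6) E(c=8)]
  22. access B: MISS, evict M(c=1). Cache: [B(c=1) K(c=6) E(c=8)]
  23. access E: HIT, count now 9. Cache: [B(c=1) K(c=6) E(c=9)]
  24. access K: HIT, count now 7. Cache: [B(c=1) K(c=7) E(c=9)]
  25. access M: MISS, evict B(c=1). Cache: [M(c=1) K(c=7) E(c=9)]
  26. access M: HIT, count now 2. Cache: [M(c=2) K(c=7) E(c=9)]
  27. access E: HIT, count now 10. Cache: [M(c=2) K(c=7) E(c=10)]
  28. access W: MISS, evict M(c=2). Cache: [W(c=1) K(c=7) E(c=10)]
  29. access P: MISS, evict W(c=1). Cache: [P(c=1) K(c=7) E(c=10)]
  30. access K: HIT, count now 8. Cache: [P(c=1) K(c=8) E(c=10)]
Total: 21 hits, 9 misses, 6 evictions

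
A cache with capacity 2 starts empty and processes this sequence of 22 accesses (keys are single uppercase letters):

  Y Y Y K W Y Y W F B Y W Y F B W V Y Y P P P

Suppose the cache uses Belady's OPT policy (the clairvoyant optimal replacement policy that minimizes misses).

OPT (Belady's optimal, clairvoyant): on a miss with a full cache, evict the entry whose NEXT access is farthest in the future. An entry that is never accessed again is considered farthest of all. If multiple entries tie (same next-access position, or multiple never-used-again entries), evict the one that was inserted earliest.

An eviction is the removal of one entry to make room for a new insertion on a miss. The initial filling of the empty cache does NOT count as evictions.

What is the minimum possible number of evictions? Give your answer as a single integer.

Answer: 9

Derivation:
OPT (Belady) simulation (capacity=2):
  1. access Y: MISS. Cache: [Y]
  2. access Y: HIT. Next use of Y: step 3. Cache: [Y]
  3. access Y: HIT. Next use of Y: step 6. Cache: [Y]
  4. access K: MISS. Cache: [Y K]
  5. access W: MISS, evict K (next use: never). Cache: [Y W]
  6. access Y: HIT. Next use of Y: step 7. Cache: [Y W]
  7. access Y: HIT. Next use of Y: step 11. Cache: [Y W]
  8. access W: HIT. Next use of W: step 12. Cache: [Y W]
  9. access F: MISS, evict W (next use: step 12). Cache: [Y F]
  10. access B: MISS, evict F (next use: step 14). Cache: [Y B]
  11. access Y: HIT. Next use of Y: step 13. Cache: [Y B]
  12. access W: MISS, evict B (next use: step 15). Cache: [Y W]
  13. access Y: HIT. Next use of Y: step 18. Cache: [Y W]
  14. access F: MISS, evict Y (next use: step 18). Cache: [W F]
  15. access B: MISS, evict F (next use: never). Cache: [W B]
  16. access W: HIT. Next use of W: never. Cache: [W B]
  17. access V: MISS, evict W (next use: never). Cache: [B V]
  18. access Y: MISS, evict B (next use: never). Cache: [V Y]
  19. access Y: HIT. Next use of Y: never. Cache: [V Y]
  20. access P: MISS, evict V (next use: never). Cache: [Y P]
  21. access P: HIT. Next use of P: step 22. Cache: [Y P]
  22. access P: HIT. Next use of P: never. Cache: [Y P]
Total: 11 hits, 11 misses, 9 evictions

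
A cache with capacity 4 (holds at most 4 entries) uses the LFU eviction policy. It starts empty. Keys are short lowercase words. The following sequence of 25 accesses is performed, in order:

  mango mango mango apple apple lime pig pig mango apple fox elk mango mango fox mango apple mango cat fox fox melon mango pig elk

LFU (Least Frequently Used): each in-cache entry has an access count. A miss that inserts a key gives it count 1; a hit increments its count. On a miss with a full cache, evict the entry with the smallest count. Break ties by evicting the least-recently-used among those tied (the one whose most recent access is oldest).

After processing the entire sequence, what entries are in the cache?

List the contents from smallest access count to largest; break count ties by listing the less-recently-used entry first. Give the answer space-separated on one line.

LFU simulation (capacity=4):
  1. access mango: MISS. Cache: [mango(c=1)]
  2. access mango: HIT, count now 2. Cache: [mango(c=2)]
  3. access mango: HIT, count now 3. Cache: [mango(c=3)]
  4. access apple: MISS. Cache: [apple(c=1) mango(c=3)]
  5. access apple: HIT, count now 2. Cache: [apple(c=2) mango(c=3)]
  6. access lime: MISS. Cache: [lime(c=1) apple(c=2) mango(c=3)]
  7. access pig: MISS. Cache: [lime(c=1) pig(c=1) apple(c=2) mango(c=3)]
  8. access pig: HIT, count now 2. Cache: [lime(c=1) apple(c=2) pig(c=2) mango(c=3)]
  9. access mango: HIT, count now 4. Cache: [lime(c=1) apple(c=2) pig(c=2) mango(c=4)]
  10. access apple: HIT, count now 3. Cache: [lime(c=1) pig(c=2) apple(c=3) mango(c=4)]
  11. access fox: MISS, evict lime(c=1). Cache: [fox(c=1) pig(c=2) apple(c=3) mango(c=4)]
  12. access elk: MISS, evict fox(c=1). Cache: [elk(c=1) pig(c=2) apple(c=3) mango(c=4)]
  13. access mango: HIT, count now 5. Cache: [elk(c=1) pig(c=2) apple(c=3) mango(c=5)]
  14. access mango: HIT, count now 6. Cache: [elk(c=1) pig(c=2) apple(c=3) mango(c=6)]
  15. access fox: MISS, evict elk(c=1). Cache: [fox(c=1) pig(c=2) apple(c=3) mango(c=6)]
  16. access mango: HIT, count now 7. Cache: [fox(c=1) pig(c=2) apple(c=3) mango(c=7)]
  17. access apple: HIT, count now 4. Cache: [fox(c=1) pig(c=2) apple(c=4) mango(c=7)]
  18. access mango: HIT, count now 8. Cache: [fox(c=1) pig(c=2) apple(c=4) mango(c=8)]
  19. access cat: MISS, evict fox(c=1). Cache: [cat(c=1) pig(c=2) apple(c=4) mango(c=8)]
  20. access fox: MISS, evict cat(c=1). Cache: [fox(c=1) pig(c=2) apple(c=4) mango(c=8)]
  21. access fox: HIT, count now 2. Cache: [pig(c=2) fox(c=2) apple(c=4) mango(c=8)]
  22. access melon: MISS, evict pig(c=2). Cache: [melon(c=1) fox(c=2) apple(c=4) mango(c=8)]
  23. access mango: HIT, count now 9. Cache: [melon(c=1) fox(c=2) apple(c=4) mango(c=9)]
  24. access pig: MISS, evict melon(c=1). Cache: [pig(c=1) fox(c=2) apple(c=4) mango(c=9)]
  25. access elk: MISS, evict pig(c=1). Cache: [elk(c=1) fox(c=2) apple(c=4) mango(c=9)]
Total: 13 hits, 12 misses, 8 evictions

Answer: elk fox apple mango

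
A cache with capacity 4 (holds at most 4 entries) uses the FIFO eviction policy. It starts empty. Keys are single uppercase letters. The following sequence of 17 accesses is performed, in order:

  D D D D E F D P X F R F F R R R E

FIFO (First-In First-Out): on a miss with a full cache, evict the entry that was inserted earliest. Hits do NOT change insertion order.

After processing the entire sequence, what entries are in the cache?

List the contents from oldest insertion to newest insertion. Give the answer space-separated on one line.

Answer: P X R E

Derivation:
FIFO simulation (capacity=4):
  1. access D: MISS. Cache (old->new): [D]
  2. access D: HIT. Cache (old->new): [D]
  3. access D: HIT. Cache (old->new): [D]
  4. access D: HIT. Cache (old->new): [D]
  5. access E: MISS. Cache (old->new): [D E]
  6. access F: MISS. Cache (old->new): [D E F]
  7. access D: HIT. Cache (old->new): [D E F]
  8. access P: MISS. Cache (old->new): [D E F P]
  9. access X: MISS, evict D. Cache (old->new): [E F P X]
  10. access F: HIT. Cache (old->new): [E F P X]
  11. access R: MISS, evict E. Cache (old->new): [F P X R]
  12. access F: HIT. Cache (old->new): [F P X R]
  13. access F: HIT. Cache (old->new): [F P X R]
  14. access R: HIT. Cache (old->new): [F P X R]
  15. access R: HIT. Cache (old->new): [F P X R]
  16. access R: HIT. Cache (old->new): [F P X R]
  17. access E: MISS, evict F. Cache (old->new): [P X R E]
Total: 10 hits, 7 misses, 3 evictions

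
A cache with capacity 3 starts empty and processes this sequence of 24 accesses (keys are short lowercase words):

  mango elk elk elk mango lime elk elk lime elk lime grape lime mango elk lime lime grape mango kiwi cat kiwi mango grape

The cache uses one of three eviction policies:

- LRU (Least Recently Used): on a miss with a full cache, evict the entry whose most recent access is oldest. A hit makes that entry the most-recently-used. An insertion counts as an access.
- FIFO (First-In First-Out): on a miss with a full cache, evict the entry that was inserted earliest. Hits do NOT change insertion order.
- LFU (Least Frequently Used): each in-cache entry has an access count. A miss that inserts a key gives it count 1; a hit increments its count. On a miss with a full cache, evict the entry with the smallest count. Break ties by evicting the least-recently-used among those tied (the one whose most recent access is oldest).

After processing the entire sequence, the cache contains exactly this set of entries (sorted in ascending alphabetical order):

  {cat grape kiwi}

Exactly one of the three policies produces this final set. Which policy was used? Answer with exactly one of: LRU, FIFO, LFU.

Simulating under each policy and comparing final sets:
  LRU: final set = {grape kiwi mango} -> differs
  FIFO: final set = {cat grape kiwi} -> MATCHES target
  LFU: final set = {elk grape lime} -> differs
Only FIFO produces the target set.

Answer: FIFO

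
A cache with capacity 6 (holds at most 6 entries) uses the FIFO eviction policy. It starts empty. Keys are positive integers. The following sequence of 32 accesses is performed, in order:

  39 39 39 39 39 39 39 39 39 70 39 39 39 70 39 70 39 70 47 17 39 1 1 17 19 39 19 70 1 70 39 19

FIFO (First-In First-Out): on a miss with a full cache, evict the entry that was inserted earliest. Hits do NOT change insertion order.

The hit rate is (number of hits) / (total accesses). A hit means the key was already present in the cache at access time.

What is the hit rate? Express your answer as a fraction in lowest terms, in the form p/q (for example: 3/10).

FIFO simulation (capacity=6):
  1. access 39: MISS. Cache (old->new): [39]
  2. access 39: HIT. Cache (old->new): [39]
  3. access 39: HIT. Cache (old->new): [39]
  4. access 39: HIT. Cache (old->new): [39]
  5. access 39: HIT. Cache (old->new): [39]
  6. access 39: HIT. Cache (old->new): [39]
  7. access 39: HIT. Cache (old->new): [39]
  8. access 39: HIT. Cache (old->new): [39]
  9. access 39: HIT. Cache (old->new): [39]
  10. access 70: MISS. Cache (old->new): [39 70]
  11. access 39: HIT. Cache (old->new): [39 70]
  12. access 39: HIT. Cache (old->new): [39 70]
  13. access 39: HIT. Cache (old->new): [39 70]
  14. access 70: HIT. Cache (old->new): [39 70]
  15. access 39: HIT. Cache (old->new): [39 70]
  16. access 70: HIT. Cache (old->new): [39 70]
  17. access 39: HIT. Cache (old->new): [39 70]
  18. access 70: HIT. Cache (old->new): [39 70]
  19. access 47: MISS. Cache (old->new): [39 70 47]
  20. access 17: MISS. Cache (old->new): [39 70 47 17]
  21. access 39: HIT. Cache (old->new): [39 70 47 17]
  22. access 1: MISS. Cache (old->new): [39 70 47 17 1]
  23. access 1: HIT. Cache (old->new): [39 70 47 17 1]
  24. access 17: HIT. Cache (old->new): [39 70 47 17 1]
  25. access 19: MISS. Cache (old->new): [39 70 47 17 1 19]
  26. access 39: HIT. Cache (old->new): [39 70 47 17 1 19]
  27. access 19: HIT. Cache (old->new): [39 70 47 17 1 19]
  28. access 70: HIT. Cache (old->new): [39 70 47 17 1 19]
  29. access 1: HIT. Cache (old->new): [39 70 47 17 1 19]
  30. access 70: HIT. Cache (old->new): [39 70 47 17 1 19]
  31. access 39: HIT. Cache (old->new): [39 70 47 17 1 19]
  32. access 19: HIT. Cache (old->new): [39 70 47 17 1 19]
Total: 26 hits, 6 misses, 0 evictions

Hit rate = 26/32 = 13/16

Answer: 13/16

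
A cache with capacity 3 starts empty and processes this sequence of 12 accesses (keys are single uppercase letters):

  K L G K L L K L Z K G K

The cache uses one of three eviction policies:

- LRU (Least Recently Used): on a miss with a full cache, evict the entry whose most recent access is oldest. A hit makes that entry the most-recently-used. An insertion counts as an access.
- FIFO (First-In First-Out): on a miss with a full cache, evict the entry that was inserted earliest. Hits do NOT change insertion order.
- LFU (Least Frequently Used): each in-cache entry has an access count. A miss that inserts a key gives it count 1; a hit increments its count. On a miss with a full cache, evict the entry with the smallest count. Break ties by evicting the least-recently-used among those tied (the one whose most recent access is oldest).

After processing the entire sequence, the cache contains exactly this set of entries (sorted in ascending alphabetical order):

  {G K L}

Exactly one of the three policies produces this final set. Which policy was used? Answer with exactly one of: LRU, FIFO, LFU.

Answer: LFU

Derivation:
Simulating under each policy and comparing final sets:
  LRU: final set = {G K Z} -> differs
  FIFO: final set = {G K Z} -> differs
  LFU: final set = {G K L} -> MATCHES target
Only LFU produces the target set.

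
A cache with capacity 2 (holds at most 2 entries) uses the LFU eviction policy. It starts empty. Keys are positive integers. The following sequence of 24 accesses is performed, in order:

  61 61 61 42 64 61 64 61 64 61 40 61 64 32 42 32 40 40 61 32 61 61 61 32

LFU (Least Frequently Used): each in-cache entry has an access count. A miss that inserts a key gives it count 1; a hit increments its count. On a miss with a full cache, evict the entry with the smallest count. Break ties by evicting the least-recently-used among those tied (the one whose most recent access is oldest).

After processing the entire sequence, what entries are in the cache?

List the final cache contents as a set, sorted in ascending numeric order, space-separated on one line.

Answer: 32 61

Derivation:
LFU simulation (capacity=2):
  1. access 61: MISS. Cache: [61(c=1)]
  2. access 61: HIT, count now 2. Cache: [61(c=2)]
  3. access 61: HIT, count now 3. Cache: [61(c=3)]
  4. access 42: MISS. Cache: [42(c=1) 61(c=3)]
  5. access 64: MISS, evict 42(c=1). Cache: [64(c=1) 61(c=3)]
  6. access 61: HIT, count now 4. Cache: [64(c=1) 61(c=4)]
  7. access 64: HIT, count now 2. Cache: [64(c=2) 61(c=4)]
  8. access 61: HIT, count now 5. Cache: [64(c=2) 61(c=5)]
  9. access 64: HIT, count now 3. Cache: [64(c=3) 61(c=5)]
  10. access 61: HIT, count now 6. Cache: [64(c=3) 61(c=6)]
  11. access 40: MISS, evict 64(c=3). Cache: [40(c=1) 61(c=6)]
  12. access 61: HIT, count now 7. Cache: [40(c=1) 61(c=7)]
  13. access 64: MISS, evict 40(c=1). Cache: [64(c=1) 61(c=7)]
  14. access 32: MISS, evict 64(c=1). Cache: [32(c=1) 61(c=7)]
  15. access 42: MISS, evict 32(c=1). Cache: [42(c=1) 61(c=7)]
  16. access 32: MISS, evict 42(c=1). Cache: [32(c=1) 61(c=7)]
  17. access 40: MISS, evict 32(c=1). Cache: [40(c=1) 61(c=7)]
  18. access 40: HIT, count now 2. Cache: [40(c=2) 61(c=7)]
  19. access 61: HIT, count now 8. Cache: [40(c=2) 61(c=8)]
  20. access 32: MISS, evict 40(c=2). Cache: [32(c=1) 61(c=8)]
  21. access 61: HIT, count now 9. Cache: [32(c=1) 61(c=9)]
  22. access 61: HIT, count now 10. Cache: [32(c=1) 61(c=10)]
  23. access 61: HIT, count now 11. Cache: [32(c=1) 61(c=11)]
  24. access 32: HIT, count now 2. Cache: [32(c=2) 61(c=11)]
Total: 14 hits, 10 misses, 8 evictions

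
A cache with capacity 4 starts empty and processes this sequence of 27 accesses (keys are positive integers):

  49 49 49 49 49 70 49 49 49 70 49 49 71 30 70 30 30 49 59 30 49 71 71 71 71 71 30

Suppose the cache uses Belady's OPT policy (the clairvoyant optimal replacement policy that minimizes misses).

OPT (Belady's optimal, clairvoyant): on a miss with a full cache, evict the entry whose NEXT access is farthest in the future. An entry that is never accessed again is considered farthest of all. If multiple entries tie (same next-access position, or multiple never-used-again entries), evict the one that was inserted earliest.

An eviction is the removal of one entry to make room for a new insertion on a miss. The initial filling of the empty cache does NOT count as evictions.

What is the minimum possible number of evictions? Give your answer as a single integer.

OPT (Belady) simulation (capacity=4):
  1. access 49: MISS. Cache: [49]
  2. access 49: HIT. Next use of 49: step 3. Cache: [49]
  3. access 49: HIT. Next use of 49: step 4. Cache: [49]
  4. access 49: HIT. Next use of 49: step 5. Cache: [49]
  5. access 49: HIT. Next use of 49: step 7. Cache: [49]
  6. access 70: MISS. Cache: [49 70]
  7. access 49: HIT. Next use of 49: step 8. Cache: [49 70]
  8. access 49: HIT. Next use of 49: step 9. Cache: [49 70]
  9. access 49: HIT. Next use of 49: step 11. Cache: [49 70]
  10. access 70: HIT. Next use of 70: step 15. Cache: [49 70]
  11. access 49: HIT. Next use of 49: step 12. Cache: [49 70]
  12. access 49: HIT. Next use of 49: step 18. Cache: [49 70]
  13. access 71: MISS. Cache: [49 70 71]
  14. access 30: MISS. Cache: [49 70 71 30]
  15. access 70: HIT. Next use of 70: never. Cache: [49 70 71 30]
  16. access 30: HIT. Next use of 30: step 17. Cache: [49 70 71 30]
  17. access 30: HIT. Next use of 30: step 20. Cache: [49 70 71 30]
  18. access 49: HIT. Next use of 49: step 21. Cache: [49 70 71 30]
  19. access 59: MISS, evict 70 (next use: never). Cache: [49 71 30 59]
  20. access 30: HIT. Next use of 30: step 27. Cache: [49 71 30 59]
  21. access 49: HIT. Next use of 49: never. Cache: [49 71 30 59]
  22. access 71: HIT. Next use of 71: step 23. Cache: [49 71 30 59]
  23. access 71: HIT. Next use of 71: step 24. Cache: [49 71 30 59]
  24. access 71: HIT. Next use of 71: step 25. Cache: [49 71 30 59]
  25. access 71: HIT. Next use of 71: step 26. Cache: [49 71 30 59]
  26. access 71: HIT. Next use of 71: never. Cache: [49 71 30 59]
  27. access 30: HIT. Next use of 30: never. Cache: [49 71 30 59]
Total: 22 hits, 5 misses, 1 evictions

Answer: 1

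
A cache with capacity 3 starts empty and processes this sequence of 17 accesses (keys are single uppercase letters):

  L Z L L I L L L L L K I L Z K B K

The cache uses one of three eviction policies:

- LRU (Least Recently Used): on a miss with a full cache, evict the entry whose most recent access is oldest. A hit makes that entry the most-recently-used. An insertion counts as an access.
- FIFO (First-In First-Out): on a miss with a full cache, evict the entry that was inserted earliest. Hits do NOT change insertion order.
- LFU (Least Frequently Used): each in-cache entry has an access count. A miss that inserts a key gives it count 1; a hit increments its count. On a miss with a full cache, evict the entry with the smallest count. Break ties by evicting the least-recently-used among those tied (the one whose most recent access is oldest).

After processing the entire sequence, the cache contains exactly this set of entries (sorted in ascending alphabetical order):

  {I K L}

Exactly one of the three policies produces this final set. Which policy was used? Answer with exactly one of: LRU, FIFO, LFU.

Simulating under each policy and comparing final sets:
  LRU: final set = {B K Z} -> differs
  FIFO: final set = {B K Z} -> differs
  LFU: final set = {I K L} -> MATCHES target
Only LFU produces the target set.

Answer: LFU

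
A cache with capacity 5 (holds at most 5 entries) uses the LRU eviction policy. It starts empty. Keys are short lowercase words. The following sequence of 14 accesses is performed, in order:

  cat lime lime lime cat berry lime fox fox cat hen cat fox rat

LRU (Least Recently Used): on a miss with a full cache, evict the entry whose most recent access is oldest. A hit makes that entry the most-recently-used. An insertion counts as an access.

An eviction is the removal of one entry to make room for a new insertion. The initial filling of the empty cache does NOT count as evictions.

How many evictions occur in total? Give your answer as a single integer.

LRU simulation (capacity=5):
  1. access cat: MISS. Cache (LRU->MRU): [cat]
  2. access lime: MISS. Cache (LRU->MRU): [cat lime]
  3. access lime: HIT. Cache (LRU->MRU): [cat lime]
  4. access lime: HIT. Cache (LRU->MRU): [cat lime]
  5. access cat: HIT. Cache (LRU->MRU): [lime cat]
  6. access berry: MISS. Cache (LRU->MRU): [lime cat berry]
  7. access lime: HIT. Cache (LRU->MRU): [cat berry lime]
  8. access fox: MISS. Cache (LRU->MRU): [cat berry lime fox]
  9. access fox: HIT. Cache (LRU->MRU): [cat berry lime fox]
  10. access cat: HIT. Cache (LRU->MRU): [berry lime fox cat]
  11. access hen: MISS. Cache (LRU->MRU): [berry lime fox cat hen]
  12. access cat: HIT. Cache (LRU->MRU): [berry lime fox hen cat]
  13. access fox: HIT. Cache (LRU->MRU): [berry lime hen cat fox]
  14. access rat: MISS, evict berry. Cache (LRU->MRU): [lime hen cat fox rat]
Total: 8 hits, 6 misses, 1 evictions

Answer: 1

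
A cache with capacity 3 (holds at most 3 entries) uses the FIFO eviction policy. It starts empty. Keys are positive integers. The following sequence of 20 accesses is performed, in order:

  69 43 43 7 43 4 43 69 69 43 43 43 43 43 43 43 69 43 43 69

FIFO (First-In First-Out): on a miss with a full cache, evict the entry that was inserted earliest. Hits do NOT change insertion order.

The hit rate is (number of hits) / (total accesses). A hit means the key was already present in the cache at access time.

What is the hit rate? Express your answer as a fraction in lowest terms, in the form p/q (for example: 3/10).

Answer: 7/10

Derivation:
FIFO simulation (capacity=3):
  1. access 69: MISS. Cache (old->new): [69]
  2. access 43: MISS. Cache (old->new): [69 43]
  3. access 43: HIT. Cache (old->new): [69 43]
  4. access 7: MISS. Cache (old->new): [69 43 7]
  5. access 43: HIT. Cache (old->new): [69 43 7]
  6. access 4: MISS, evict 69. Cache (old->new): [43 7 4]
  7. access 43: HIT. Cache (old->new): [43 7 4]
  8. access 69: MISS, evict 43. Cache (old->new): [7 4 69]
  9. access 69: HIT. Cache (old->new): [7 4 69]
  10. access 43: MISS, evict 7. Cache (old->new): [4 69 43]
  11. access 43: HIT. Cache (old->new): [4 69 43]
  12. access 43: HIT. Cache (old->new): [4 69 43]
  13. access 43: HIT. Cache (old->new): [4 69 43]
  14. access 43: HIT. Cache (old->new): [4 69 43]
  15. access 43: HIT. Cache (old->new): [4 69 43]
  16. access 43: HIT. Cache (old->new): [4 69 43]
  17. access 69: HIT. Cache (old->new): [4 69 43]
  18. access 43: HIT. Cache (old->new): [4 69 43]
  19. access 43: HIT. Cache (old->new): [4 69 43]
  20. access 69: HIT. Cache (old->new): [4 69 43]
Total: 14 hits, 6 misses, 3 evictions

Hit rate = 14/20 = 7/10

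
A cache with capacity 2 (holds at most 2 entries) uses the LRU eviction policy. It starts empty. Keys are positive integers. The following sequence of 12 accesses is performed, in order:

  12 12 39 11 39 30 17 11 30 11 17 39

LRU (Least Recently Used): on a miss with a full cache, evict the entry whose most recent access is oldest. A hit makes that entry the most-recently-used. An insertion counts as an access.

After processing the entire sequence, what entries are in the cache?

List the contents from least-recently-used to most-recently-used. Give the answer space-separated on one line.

LRU simulation (capacity=2):
  1. access 12: MISS. Cache (LRU->MRU): [12]
  2. access 12: HIT. Cache (LRU->MRU): [12]
  3. access 39: MISS. Cache (LRU->MRU): [12 39]
  4. access 11: MISS, evict 12. Cache (LRU->MRU): [39 11]
  5. access 39: HIT. Cache (LRU->MRU): [11 39]
  6. access 30: MISS, evict 11. Cache (LRU->MRU): [39 30]
  7. access 17: MISS, evict 39. Cache (LRU->MRU): [30 17]
  8. access 11: MISS, evict 30. Cache (LRU->MRU): [17 11]
  9. access 30: MISS, evict 17. Cache (LRU->MRU): [11 30]
  10. access 11: HIT. Cache (LRU->MRU): [30 11]
  11. access 17: MISS, evict 30. Cache (LRU->MRU): [11 17]
  12. access 39: MISS, evict 11. Cache (LRU->MRU): [17 39]
Total: 3 hits, 9 misses, 7 evictions

Answer: 17 39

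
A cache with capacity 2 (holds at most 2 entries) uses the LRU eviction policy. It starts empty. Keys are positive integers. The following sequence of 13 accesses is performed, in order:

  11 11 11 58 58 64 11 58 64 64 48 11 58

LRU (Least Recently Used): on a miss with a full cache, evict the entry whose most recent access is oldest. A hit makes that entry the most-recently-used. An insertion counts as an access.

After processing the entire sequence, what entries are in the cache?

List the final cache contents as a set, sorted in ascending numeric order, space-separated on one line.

LRU simulation (capacity=2):
  1. access 11: MISS. Cache (LRU->MRU): [11]
  2. access 11: HIT. Cache (LRU->MRU): [11]
  3. access 11: HIT. Cache (LRU->MRU): [11]
  4. access 58: MISS. Cache (LRU->MRU): [11 58]
  5. access 58: HIT. Cache (LRU->MRU): [11 58]
  6. access 64: MISS, evict 11. Cache (LRU->MRU): [58 64]
  7. access 11: MISS, evict 58. Cache (LRU->MRU): [64 11]
  8. access 58: MISS, evict 64. Cache (LRU->MRU): [11 58]
  9. access 64: MISS, evict 11. Cache (LRU->MRU): [58 64]
  10. access 64: HIT. Cache (LRU->MRU): [58 64]
  11. access 48: MISS, evict 58. Cache (LRU->MRU): [64 48]
  12. access 11: MISS, evict 64. Cache (LRU->MRU): [48 11]
  13. access 58: MISS, evict 48. Cache (LRU->MRU): [11 58]
Total: 4 hits, 9 misses, 7 evictions

Answer: 11 58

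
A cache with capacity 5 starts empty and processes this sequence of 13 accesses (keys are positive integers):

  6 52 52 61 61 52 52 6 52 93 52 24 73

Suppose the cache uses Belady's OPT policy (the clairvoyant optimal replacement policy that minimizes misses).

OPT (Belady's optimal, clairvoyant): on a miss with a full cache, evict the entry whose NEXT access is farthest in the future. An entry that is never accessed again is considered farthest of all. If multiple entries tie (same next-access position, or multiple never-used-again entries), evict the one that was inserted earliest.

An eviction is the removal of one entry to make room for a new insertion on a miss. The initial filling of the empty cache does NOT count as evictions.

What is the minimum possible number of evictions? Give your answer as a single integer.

Answer: 1

Derivation:
OPT (Belady) simulation (capacity=5):
  1. access 6: MISS. Cache: [6]
  2. access 52: MISS. Cache: [6 52]
  3. access 52: HIT. Next use of 52: step 6. Cache: [6 52]
  4. access 61: MISS. Cache: [6 52 61]
  5. access 61: HIT. Next use of 61: never. Cache: [6 52 61]
  6. access 52: HIT. Next use of 52: step 7. Cache: [6 52 61]
  7. access 52: HIT. Next use of 52: step 9. Cache: [6 52 61]
  8. access 6: HIT. Next use of 6: never. Cache: [6 52 61]
  9. access 52: HIT. Next use of 52: step 11. Cache: [6 52 61]
  10. access 93: MISS. Cache: [6 52 61 93]
  11. access 52: HIT. Next use of 52: never. Cache: [6 52 61 93]
  12. access 24: MISS. Cache: [6 52 61 93 24]
  13. access 73: MISS, evict 6 (next use: never). Cache: [52 61 93 24 73]
Total: 7 hits, 6 misses, 1 evictions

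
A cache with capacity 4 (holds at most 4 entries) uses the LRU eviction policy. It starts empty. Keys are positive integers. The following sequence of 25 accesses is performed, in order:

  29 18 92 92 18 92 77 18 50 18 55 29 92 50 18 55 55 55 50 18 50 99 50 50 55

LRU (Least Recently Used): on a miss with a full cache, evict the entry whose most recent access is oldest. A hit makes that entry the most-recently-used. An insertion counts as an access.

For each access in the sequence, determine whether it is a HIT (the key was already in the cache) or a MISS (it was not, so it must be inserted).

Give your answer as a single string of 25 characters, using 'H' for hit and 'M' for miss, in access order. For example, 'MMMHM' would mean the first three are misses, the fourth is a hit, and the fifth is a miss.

Answer: MMMHHHMHMHMMMMMMHHHHHMHHH

Derivation:
LRU simulation (capacity=4):
  1. access 29: MISS. Cache (LRU->MRU): [29]
  2. access 18: MISS. Cache (LRU->MRU): [29 18]
  3. access 92: MISS. Cache (LRU->MRU): [29 18 92]
  4. access 92: HIT. Cache (LRU->MRU): [29 18 92]
  5. access 18: HIT. Cache (LRU->MRU): [29 92 18]
  6. access 92: HIT. Cache (LRU->MRU): [29 18 92]
  7. access 77: MISS. Cache (LRU->MRU): [29 18 92 77]
  8. access 18: HIT. Cache (LRU->MRU): [29 92 77 18]
  9. access 50: MISS, evict 29. Cache (LRU->MRU): [92 77 18 50]
  10. access 18: HIT. Cache (LRU->MRU): [92 77 50 18]
  11. access 55: MISS, evict 92. Cache (LRU->MRU): [77 50 18 55]
  12. access 29: MISS, evict 77. Cache (LRU->MRU): [50 18 55 29]
  13. access 92: MISS, evict 50. Cache (LRU->MRU): [18 55 29 92]
  14. access 50: MISS, evict 18. Cache (LRU->MRU): [55 29 92 50]
  15. access 18: MISS, evict 55. Cache (LRU->MRU): [29 92 50 18]
  16. access 55: MISS, evict 29. Cache (LRU->MRU): [92 50 18 55]
  17. access 55: HIT. Cache (LRU->MRU): [92 50 18 55]
  18. access 55: HIT. Cache (LRU->MRU): [92 50 18 55]
  19. access 50: HIT. Cache (LRU->MRU): [92 18 55 50]
  20. access 18: HIT. Cache (LRU->MRU): [92 55 50 18]
  21. access 50: HIT. Cache (LRU->MRU): [92 55 18 50]
  22. access 99: MISS, evict 92. Cache (LRU->MRU): [55 18 50 99]
  23. access 50: HIT. Cache (LRU->MRU): [55 18 99 50]
  24. access 50: HIT. Cache (LRU->MRU): [55 18 99 50]
  25. access 55: HIT. Cache (LRU->MRU): [18 99 50 55]
Total: 13 hits, 12 misses, 8 evictions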